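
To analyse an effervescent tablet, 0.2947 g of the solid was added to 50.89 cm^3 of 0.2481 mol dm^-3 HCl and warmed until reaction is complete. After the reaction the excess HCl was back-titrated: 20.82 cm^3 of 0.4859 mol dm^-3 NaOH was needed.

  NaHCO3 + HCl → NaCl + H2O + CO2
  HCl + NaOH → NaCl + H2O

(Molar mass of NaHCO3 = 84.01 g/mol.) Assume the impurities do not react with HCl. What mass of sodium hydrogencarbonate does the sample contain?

n(HCl) added = 0.05089 × 0.2481 = 0.01263 mol
n(NaOH) used in back-titration = 0.02082 × 0.4859 = 0.01012 mol
n(HCl) left over = 0.01012 mol (1:1 ratio)
n(HCl) consumed by analyte = 0.01263 − 0.01012 = 2.509 × 10^-3 mol
n(NaHCO3) = 2.509 × 10^-3 mol (1:1 ratio)
mass of NaHCO3 = 2.509 × 10^-3 × 84.01 = 0.2108 g

0.2108 g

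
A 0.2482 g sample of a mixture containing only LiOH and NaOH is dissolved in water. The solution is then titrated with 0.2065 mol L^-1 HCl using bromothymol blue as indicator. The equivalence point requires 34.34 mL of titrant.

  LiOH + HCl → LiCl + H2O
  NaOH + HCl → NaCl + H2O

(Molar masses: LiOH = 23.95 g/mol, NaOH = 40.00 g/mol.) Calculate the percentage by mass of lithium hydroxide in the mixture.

21.31 %

n(HCl) = 0.03434 × 0.2065 = 7.091 × 10^-3 mol
Let x = n(LiOH), y = n(NaOH).
Titrant: 1x + 1y = 7.091 × 10^-3;  mass: 23.95x + 40.00y = 0.2482
Solving, x = 2.209 × 10^-3 mol, y = 4.883 × 10^-3 mol
mass of LiOH = 2.209 × 10^-3 × 23.95 = 0.05290 g
% LiOH = 0.05290 / 0.2482 × 100 = 21.31 %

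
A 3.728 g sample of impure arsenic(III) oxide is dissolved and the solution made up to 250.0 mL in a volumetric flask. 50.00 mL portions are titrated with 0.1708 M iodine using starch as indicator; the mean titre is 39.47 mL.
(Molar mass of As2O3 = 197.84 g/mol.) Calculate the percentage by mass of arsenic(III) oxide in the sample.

As2O3 + 2 I2 + 2 H2O → As2O5 + 4 HI
n(I2) per titration = 0.03947 × 0.1708 = 6.741 × 10^-3 mol
From the 1:2 ratio, n(As2O3) in each aliquot = 1/2 × 6.741 × 10^-3 = 3.371 × 10^-3 mol
n(As2O3) in the whole flask = 3.371 × 10^-3 × 250.0/50.00 = 0.01685 mol
mass of As2O3 = 0.01685 × 197.84 = 3.334 g
% As2O3 = 3.334 / 3.728 × 100 = 89.44 %

89.44 %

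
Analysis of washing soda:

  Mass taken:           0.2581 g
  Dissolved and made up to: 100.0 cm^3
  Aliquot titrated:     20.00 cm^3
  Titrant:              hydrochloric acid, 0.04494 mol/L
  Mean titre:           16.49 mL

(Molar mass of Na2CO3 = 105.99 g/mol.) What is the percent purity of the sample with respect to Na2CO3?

Na2CO3 + 2 HCl → 2 NaCl + H2O + CO2
n(HCl) per titration = 0.01649 × 0.04494 = 7.411 × 10^-4 mol
From the 1:2 ratio, n(Na2CO3) in each aliquot = 1/2 × 7.411 × 10^-4 = 3.705 × 10^-4 mol
n(Na2CO3) in the whole flask = 3.705 × 10^-4 × 100.0/20.00 = 1.853 × 10^-3 mol
mass of Na2CO3 = 1.853 × 10^-3 × 105.99 = 0.1964 g
% Na2CO3 = 0.1964 / 0.2581 × 100 = 76.08 %

76.08 %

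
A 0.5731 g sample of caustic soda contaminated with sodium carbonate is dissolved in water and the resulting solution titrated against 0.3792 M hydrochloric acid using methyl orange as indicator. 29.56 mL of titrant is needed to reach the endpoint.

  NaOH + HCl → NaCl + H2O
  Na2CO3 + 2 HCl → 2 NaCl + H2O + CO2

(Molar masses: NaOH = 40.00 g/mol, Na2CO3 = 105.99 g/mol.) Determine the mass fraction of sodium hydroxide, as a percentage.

n(HCl) = 0.02956 × 0.3792 = 0.01121 mol
Let x = n(NaOH), y = n(Na2CO3).
Titrant: 1x + 2y = 0.01121;  mass: 40.00x + 105.99y = 0.5731
Solving, x = 1.611 × 10^-3 mol, y = 4.799 × 10^-3 mol
mass of NaOH = 1.611 × 10^-3 × 40.00 = 0.06442 g
% NaOH = 0.06442 / 0.5731 × 100 = 11.24 %

11.24 %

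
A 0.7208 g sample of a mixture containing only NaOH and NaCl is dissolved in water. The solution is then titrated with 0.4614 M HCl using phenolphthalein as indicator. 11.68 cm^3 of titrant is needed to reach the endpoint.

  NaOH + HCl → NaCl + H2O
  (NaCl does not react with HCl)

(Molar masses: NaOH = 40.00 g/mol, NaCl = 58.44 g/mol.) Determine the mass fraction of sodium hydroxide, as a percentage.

29.91 %

n(HCl) = 0.01168 × 0.4614 = 5.389 × 10^-3 mol
Let x = n(NaOH), y = n(NaCl).
Titrant: 1x = 5.389 × 10^-3;  mass: 40.00x + 58.44y = 0.7208
Solving, x = 5.389 × 10^-3 mol, y = 8.645 × 10^-3 mol
mass of NaOH = 5.389 × 10^-3 × 40.00 = 0.2156 g
% NaOH = 0.2156 / 0.7208 × 100 = 29.91 %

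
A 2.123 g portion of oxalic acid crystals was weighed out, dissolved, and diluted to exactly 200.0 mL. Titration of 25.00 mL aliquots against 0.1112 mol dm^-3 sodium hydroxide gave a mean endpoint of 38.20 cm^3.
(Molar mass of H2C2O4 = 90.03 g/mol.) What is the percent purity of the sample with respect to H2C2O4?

72.06 %

H2C2O4 + 2 NaOH → Na2C2O4 + 2 H2O
n(NaOH) per titration = 0.03820 × 0.1112 = 4.248 × 10^-3 mol
From the 1:2 ratio, n(H2C2O4) in each aliquot = 1/2 × 4.248 × 10^-3 = 2.124 × 10^-3 mol
n(H2C2O4) in the whole flask = 2.124 × 10^-3 × 200.0/25.00 = 0.01699 mol
mass of H2C2O4 = 0.01699 × 90.03 = 1.530 g
% H2C2O4 = 1.530 / 2.123 × 100 = 72.06 %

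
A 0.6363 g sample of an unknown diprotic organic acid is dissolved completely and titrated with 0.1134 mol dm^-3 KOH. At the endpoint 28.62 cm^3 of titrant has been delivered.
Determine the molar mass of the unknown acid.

n(KOH) = 0.02862 L × 0.1134 mol/L = 3.246 × 10^-3 mol
From the 1:2 ratio, n(H2A) = 1/2 × 3.246 × 10^-3 = 1.623 × 10^-3 mol
M = m / n = 0.6363 g / 1.623 × 10^-3 mol = 392.1 g/mol

392.1 g/mol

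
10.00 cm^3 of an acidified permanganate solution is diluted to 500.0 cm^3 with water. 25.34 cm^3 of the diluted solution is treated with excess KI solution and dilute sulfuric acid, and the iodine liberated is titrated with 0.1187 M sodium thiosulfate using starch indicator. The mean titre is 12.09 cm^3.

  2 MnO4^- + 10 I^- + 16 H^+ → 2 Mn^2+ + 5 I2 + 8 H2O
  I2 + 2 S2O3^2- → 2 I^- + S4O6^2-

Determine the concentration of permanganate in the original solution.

0.5663 M

n(S2O3^2-) = 0.01209 × 0.1187 = 1.435 × 10^-3 mol
n(I2) = n(S2O3^2-)/2 = 7.175 × 10^-4 mol
From the 2:5 ratio, n(MnO4^-) in the aliquot = 2/5 × 7.175 × 10^-4 = 2.870 × 10^-4 mol
[MnO4^-]_dilute = 2.870 × 10^-4 / 0.02534 = 0.01133 mol/L
[MnO4^-]_original = 0.01133 × 500.0/10.00 = 0.5663 mol/L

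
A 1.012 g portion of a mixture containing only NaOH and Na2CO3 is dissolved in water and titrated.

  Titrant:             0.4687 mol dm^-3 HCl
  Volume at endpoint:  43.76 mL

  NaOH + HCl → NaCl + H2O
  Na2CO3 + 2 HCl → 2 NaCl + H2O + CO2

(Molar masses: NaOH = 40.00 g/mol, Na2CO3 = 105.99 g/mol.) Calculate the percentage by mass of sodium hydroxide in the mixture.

22.80 %

n(HCl) = 0.04376 × 0.4687 = 0.02051 mol
Let x = n(NaOH), y = n(Na2CO3).
Titrant: 1x + 2y = 0.02051;  mass: 40.00x + 105.99y = 1.012
Solving, x = 5.767 × 10^-3 mol, y = 7.372 × 10^-3 mol
mass of NaOH = 5.767 × 10^-3 × 40.00 = 0.2307 g
% NaOH = 0.2307 / 1.012 × 100 = 22.80 %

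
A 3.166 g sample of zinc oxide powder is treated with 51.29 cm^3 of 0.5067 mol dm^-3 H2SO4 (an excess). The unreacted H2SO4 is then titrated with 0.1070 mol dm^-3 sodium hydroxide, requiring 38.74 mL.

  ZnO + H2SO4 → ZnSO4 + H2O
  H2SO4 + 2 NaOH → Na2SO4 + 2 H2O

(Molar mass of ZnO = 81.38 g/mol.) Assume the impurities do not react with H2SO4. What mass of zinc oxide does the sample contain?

n(H2SO4) added = 0.05129 × 0.5067 = 0.02599 mol
n(NaOH) used in back-titration = 0.03874 × 0.1070 = 4.145 × 10^-3 mol
From the 1:2 ratio, n(H2SO4) left over = 1/2 × 4.145 × 10^-3 = 2.073 × 10^-3 mol
n(H2SO4) consumed by analyte = 0.02599 − 2.073 × 10^-3 = 0.02392 mol
n(ZnO) = 0.02392 mol (1:1 ratio)
mass of ZnO = 0.02392 × 81.38 = 1.946 g

1.946 g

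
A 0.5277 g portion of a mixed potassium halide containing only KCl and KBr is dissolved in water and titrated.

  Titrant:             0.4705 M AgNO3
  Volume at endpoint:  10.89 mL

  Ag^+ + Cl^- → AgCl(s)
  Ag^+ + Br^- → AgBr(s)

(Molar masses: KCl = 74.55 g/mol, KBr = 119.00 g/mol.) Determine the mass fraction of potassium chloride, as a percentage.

26.07 %

n(AgNO3) = 0.01089 × 0.4705 = 5.124 × 10^-3 mol
Let x = n(KCl), y = n(KBr).
Titrant: 1x + 1y = 5.124 × 10^-3;  mass: 74.55x + 119.00y = 0.5277
Solving, x = 1.845 × 10^-3 mol, y = 3.278 × 10^-3 mol
mass of KCl = 1.845 × 10^-3 × 74.55 = 0.1376 g
% KCl = 0.1376 / 0.5277 × 100 = 26.07 %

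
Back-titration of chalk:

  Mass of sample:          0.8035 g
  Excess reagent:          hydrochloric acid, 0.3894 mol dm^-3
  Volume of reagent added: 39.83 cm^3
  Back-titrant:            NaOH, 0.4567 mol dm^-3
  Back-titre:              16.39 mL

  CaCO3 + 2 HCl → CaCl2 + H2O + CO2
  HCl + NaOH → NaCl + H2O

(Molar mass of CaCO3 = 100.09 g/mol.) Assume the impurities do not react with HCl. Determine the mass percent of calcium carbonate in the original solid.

49.98 %

n(HCl) added = 0.03983 × 0.3894 = 0.01551 mol
n(NaOH) used in back-titration = 0.01639 × 0.4567 = 7.485 × 10^-3 mol
n(HCl) left over = 7.485 × 10^-3 mol (1:1 ratio)
n(HCl) consumed by analyte = 0.01551 − 7.485 × 10^-3 = 8.024 × 10^-3 mol
From the 1:2 ratio, n(CaCO3) = 1/2 × 8.024 × 10^-3 = 4.012 × 10^-3 mol
mass of CaCO3 = 4.012 × 10^-3 × 100.09 = 0.4016 g
% CaCO3 = 0.4016 / 0.8035 × 100 = 49.98 %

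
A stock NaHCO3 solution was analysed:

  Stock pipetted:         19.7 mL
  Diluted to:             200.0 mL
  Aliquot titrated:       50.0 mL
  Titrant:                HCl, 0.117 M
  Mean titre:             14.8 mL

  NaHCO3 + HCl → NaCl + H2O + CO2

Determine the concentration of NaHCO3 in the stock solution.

n(HCl) = 0.0148 × 0.117 = 1.73 × 10^-3 mol
n(NaHCO3) in the aliquot = 1.73 × 10^-3 mol (1:1 ratio)
[NaHCO3]_dilute = 1.73 × 10^-3 / 0.0500 = 0.0346 mol/L
Dilution factor = 200.0 / 19.7 = 10.15
[NaHCO3]_stock = 0.0346 × 10.15 = 0.352 mol/L

0.352 M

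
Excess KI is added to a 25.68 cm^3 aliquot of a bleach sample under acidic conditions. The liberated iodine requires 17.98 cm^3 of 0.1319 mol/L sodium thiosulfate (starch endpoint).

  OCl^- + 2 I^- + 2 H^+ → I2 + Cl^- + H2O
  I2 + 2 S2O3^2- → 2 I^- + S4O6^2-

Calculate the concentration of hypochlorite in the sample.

n(S2O3^2-) = 0.01798 × 0.1319 = 2.372 × 10^-3 mol
n(I2) = n(S2O3^2-)/2 = 1.186 × 10^-3 mol
n(OCl^-) in the aliquot = 1.186 × 10^-3 mol (1:1 ratio)
[OCl^-] = 1.186 × 10^-3 / 0.02568 = 0.04618 mol/L

0.04618 mol/L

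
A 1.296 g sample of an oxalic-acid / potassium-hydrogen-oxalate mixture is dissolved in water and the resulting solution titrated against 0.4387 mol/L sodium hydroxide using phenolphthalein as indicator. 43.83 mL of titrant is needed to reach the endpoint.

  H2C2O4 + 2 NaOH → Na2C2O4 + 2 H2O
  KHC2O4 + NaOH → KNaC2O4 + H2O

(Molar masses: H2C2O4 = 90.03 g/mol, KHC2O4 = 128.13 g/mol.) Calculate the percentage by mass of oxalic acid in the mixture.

n(NaOH) = 0.04383 × 0.4387 = 0.01923 mol
Let x = n(H2C2O4), y = n(KHC2O4).
Titrant: 2x + 1y = 0.01923;  mass: 90.03x + 128.13y = 1.296
Solving, x = 7.025 × 10^-3 mol, y = 5.179 × 10^-3 mol
mass of H2C2O4 = 7.025 × 10^-3 × 90.03 = 0.6324 g
% H2C2O4 = 0.6324 / 1.296 × 100 = 48.80 %

48.80 %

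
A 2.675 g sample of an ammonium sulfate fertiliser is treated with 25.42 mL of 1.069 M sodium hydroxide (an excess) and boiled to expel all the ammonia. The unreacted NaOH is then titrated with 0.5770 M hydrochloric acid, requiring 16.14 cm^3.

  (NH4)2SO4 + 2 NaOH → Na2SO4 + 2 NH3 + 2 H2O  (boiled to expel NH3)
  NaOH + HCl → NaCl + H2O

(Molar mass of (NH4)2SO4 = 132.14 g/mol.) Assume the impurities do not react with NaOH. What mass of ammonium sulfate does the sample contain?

1.180 g

n(NaOH) added = 0.02542 × 1.069 = 0.02717 mol
n(HCl) used in back-titration = 0.01614 × 0.5770 = 9.313 × 10^-3 mol
n(NaOH) left over = 9.313 × 10^-3 mol (1:1 ratio)
n(NaOH) consumed by analyte = 0.02717 − 9.313 × 10^-3 = 0.01786 mol
From the 1:2 ratio, n((NH4)2SO4) = 1/2 × 0.01786 = 8.931 × 10^-3 mol
mass of (NH4)2SO4 = 8.931 × 10^-3 × 132.14 = 1.180 g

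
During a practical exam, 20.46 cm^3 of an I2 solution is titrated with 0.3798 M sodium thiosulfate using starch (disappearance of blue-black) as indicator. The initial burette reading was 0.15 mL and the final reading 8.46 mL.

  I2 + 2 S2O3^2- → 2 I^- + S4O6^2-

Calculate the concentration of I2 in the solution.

n(Na2S2O3) = 0.008310 L × 0.3798 mol/L = 3.156 × 10^-3 mol
From the 1:2 mole ratio, n(I2) = 1/2 × 3.156 × 10^-3 = 1.578 × 10^-3 mol
[I2] = 1.578 × 10^-3 mol / 0.02046 L = 0.07713 mol/L

0.07713 M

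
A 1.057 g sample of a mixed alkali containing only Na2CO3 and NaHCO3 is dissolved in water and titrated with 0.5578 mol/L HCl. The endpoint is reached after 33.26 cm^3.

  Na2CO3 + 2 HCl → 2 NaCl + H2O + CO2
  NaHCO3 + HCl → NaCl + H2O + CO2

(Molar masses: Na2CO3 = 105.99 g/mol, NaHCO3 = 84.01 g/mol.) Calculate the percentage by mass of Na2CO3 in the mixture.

n(HCl) = 0.03326 × 0.5578 = 0.01855 mol
Let x = n(Na2CO3), y = n(NaHCO3).
Titrant: 2x + 1y = 0.01855;  mass: 105.99x + 84.01y = 1.057
Solving, x = 8.086 × 10^-3 mol, y = 2.380 × 10^-3 mol
mass of Na2CO3 = 8.086 × 10^-3 × 105.99 = 0.8571 g
% Na2CO3 = 0.8571 / 1.057 × 100 = 81.08 %

81.08 %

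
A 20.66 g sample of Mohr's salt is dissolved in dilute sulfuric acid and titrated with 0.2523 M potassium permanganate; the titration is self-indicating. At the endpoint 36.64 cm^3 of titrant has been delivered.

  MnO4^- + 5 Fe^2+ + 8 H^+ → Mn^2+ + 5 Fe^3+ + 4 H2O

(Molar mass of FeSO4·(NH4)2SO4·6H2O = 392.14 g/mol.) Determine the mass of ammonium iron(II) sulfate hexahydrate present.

18.13 g

n(KMnO4) = 0.03664 L × 0.2523 mol/L = 9.244 × 10^-3 mol
From the 5:1 ratio, n(FeSO4·(NH4)2SO4·6H2O) = 5/1 × 9.244 × 10^-3 = 0.04622 mol
mass of FeSO4·(NH4)2SO4·6H2O = 0.04622 × 392.14 g/mol = 18.13 g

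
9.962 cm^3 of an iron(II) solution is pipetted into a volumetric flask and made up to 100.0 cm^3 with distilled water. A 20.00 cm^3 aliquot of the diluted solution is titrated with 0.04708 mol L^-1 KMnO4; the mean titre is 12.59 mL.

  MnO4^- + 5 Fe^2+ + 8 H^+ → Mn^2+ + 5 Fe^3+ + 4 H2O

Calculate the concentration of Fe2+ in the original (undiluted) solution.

n(KMnO4) = 0.01259 × 0.04708 = 5.927 × 10^-4 mol
From the 5:1 ratio, n(Fe2+) in the aliquot = 5/1 × 5.927 × 10^-4 = 2.964 × 10^-3 mol
[Fe2+]_dilute = 2.964 × 10^-3 / 0.02000 = 0.1482 mol/L
Dilution factor = 100.0 / 9.962 = 10.04
[Fe2+]_stock = 0.1482 × 10.04 = 1.487 mol/L

1.487 mol/L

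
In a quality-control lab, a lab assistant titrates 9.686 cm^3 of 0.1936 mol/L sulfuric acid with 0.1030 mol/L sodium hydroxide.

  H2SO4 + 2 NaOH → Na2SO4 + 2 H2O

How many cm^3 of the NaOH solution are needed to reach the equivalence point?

n(H2SO4) = 0.009686 L × 0.1936 mol/L = 1.875 × 10^-3 mol
From the 2:1 stoichiometry, n(NaOH) = 2/1 × 1.875 × 10^-3 = 3.750 × 10^-3 mol
V(NaOH) = 3.750 × 10^-3 mol / 0.1030 mol/L = 0.03641 L = 36.41 mL

36.41 mL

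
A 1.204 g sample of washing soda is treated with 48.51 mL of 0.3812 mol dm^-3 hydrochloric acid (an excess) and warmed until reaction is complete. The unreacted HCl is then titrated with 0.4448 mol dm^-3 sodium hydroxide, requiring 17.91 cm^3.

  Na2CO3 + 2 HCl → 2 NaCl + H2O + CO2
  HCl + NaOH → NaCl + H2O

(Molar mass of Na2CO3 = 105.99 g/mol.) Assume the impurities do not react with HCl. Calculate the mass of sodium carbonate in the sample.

n(HCl) added = 0.04851 × 0.3812 = 0.01849 mol
n(NaOH) used in back-titration = 0.01791 × 0.4448 = 7.966 × 10^-3 mol
n(HCl) left over = 7.966 × 10^-3 mol (1:1 ratio)
n(HCl) consumed by analyte = 0.01849 − 7.966 × 10^-3 = 0.01053 mol
From the 1:2 ratio, n(Na2CO3) = 1/2 × 0.01053 = 5.263 × 10^-3 mol
mass of Na2CO3 = 5.263 × 10^-3 × 105.99 = 0.5578 g

0.5578 g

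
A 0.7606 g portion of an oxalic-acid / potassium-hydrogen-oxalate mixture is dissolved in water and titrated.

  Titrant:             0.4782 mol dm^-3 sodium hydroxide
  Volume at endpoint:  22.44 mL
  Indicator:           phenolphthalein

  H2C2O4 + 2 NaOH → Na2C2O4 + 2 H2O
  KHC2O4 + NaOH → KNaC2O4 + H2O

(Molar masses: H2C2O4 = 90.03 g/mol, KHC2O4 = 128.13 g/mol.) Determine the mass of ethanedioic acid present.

0.3327 g

n(NaOH) = 0.02244 × 0.4782 = 0.01073 mol
Let x = n(H2C2O4), y = n(KHC2O4).
Titrant: 2x + 1y = 0.01073;  mass: 90.03x + 128.13y = 0.7606
Solving, x = 3.696 × 10^-3 mol, y = 3.339 × 10^-3 mol
mass of H2C2O4 = 3.696 × 10^-3 × 90.03 = 0.3327 g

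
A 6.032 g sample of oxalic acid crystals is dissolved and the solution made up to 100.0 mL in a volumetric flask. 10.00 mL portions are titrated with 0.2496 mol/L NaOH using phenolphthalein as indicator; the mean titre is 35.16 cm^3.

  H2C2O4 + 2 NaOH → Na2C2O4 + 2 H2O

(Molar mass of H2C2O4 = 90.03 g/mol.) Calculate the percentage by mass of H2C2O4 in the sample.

n(NaOH) per titration = 0.03516 × 0.2496 = 8.776 × 10^-3 mol
From the 1:2 ratio, n(H2C2O4) in each aliquot = 1/2 × 8.776 × 10^-3 = 4.388 × 10^-3 mol
n(H2C2O4) in the whole flask = 4.388 × 10^-3 × 100.0/10.00 = 0.04388 mol
mass of H2C2O4 = 0.04388 × 90.03 = 3.950 g
% H2C2O4 = 3.950 / 6.032 × 100 = 65.49 %

65.49 %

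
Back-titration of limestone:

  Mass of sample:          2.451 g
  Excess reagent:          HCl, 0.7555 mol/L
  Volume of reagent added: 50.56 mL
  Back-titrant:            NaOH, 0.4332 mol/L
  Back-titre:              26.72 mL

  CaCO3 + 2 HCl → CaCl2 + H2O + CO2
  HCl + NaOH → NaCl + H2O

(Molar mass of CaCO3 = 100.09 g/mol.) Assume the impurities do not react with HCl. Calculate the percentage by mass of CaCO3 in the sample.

n(HCl) added = 0.05056 × 0.7555 = 0.03820 mol
n(NaOH) used in back-titration = 0.02672 × 0.4332 = 0.01158 mol
n(HCl) left over = 0.01158 mol (1:1 ratio)
n(HCl) consumed by analyte = 0.03820 − 0.01158 = 0.02662 mol
From the 1:2 ratio, n(CaCO3) = 1/2 × 0.02662 = 0.01331 mol
mass of CaCO3 = 0.01331 × 100.09 = 1.332 g
% CaCO3 = 1.332 / 2.451 × 100 = 54.36 %

54.36 %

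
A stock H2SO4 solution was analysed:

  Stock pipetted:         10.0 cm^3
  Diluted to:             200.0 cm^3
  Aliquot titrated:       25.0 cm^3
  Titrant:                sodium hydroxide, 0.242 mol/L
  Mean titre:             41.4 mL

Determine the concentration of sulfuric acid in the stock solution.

H2SO4 + 2 NaOH → Na2SO4 + 2 H2O
n(NaOH) = 0.0414 × 0.242 = 0.0100 mol
From the 1:2 ratio, n(H2SO4) in the aliquot = 1/2 × 0.0100 = 5.01 × 10^-3 mol
[H2SO4]_dilute = 5.01 × 10^-3 / 0.0250 = 0.200 mol/L
Dilution factor = 200.0 / 10.0 = 20.00
[H2SO4]_stock = 0.200 × 20.00 = 4.01 mol/L

4.01 mol/L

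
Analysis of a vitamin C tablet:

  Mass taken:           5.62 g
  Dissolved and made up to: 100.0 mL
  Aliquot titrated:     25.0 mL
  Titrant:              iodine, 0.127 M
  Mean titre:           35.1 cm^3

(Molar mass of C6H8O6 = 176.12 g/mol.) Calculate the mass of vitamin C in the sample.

3.14 g

C6H8O6 + I2 → C6H6O6 + 2 HI
n(I2) per titration = 0.0351 × 0.127 = 4.46 × 10^-3 mol
n(C6H8O6) in each aliquot = 4.46 × 10^-3 mol (1:1 ratio)
n(C6H8O6) in the whole flask = 4.46 × 10^-3 × 100.0/25.0 = 0.0178 mol
mass of C6H8O6 = 0.0178 × 176.12 = 3.14 g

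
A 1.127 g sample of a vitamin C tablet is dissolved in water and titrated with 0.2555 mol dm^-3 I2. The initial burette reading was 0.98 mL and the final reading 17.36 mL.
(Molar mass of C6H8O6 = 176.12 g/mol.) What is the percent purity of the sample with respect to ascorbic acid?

65.40 %

C6H8O6 + I2 → C6H6O6 + 2 HI
n(I2) = 0.01638 L × 0.2555 mol/L = 4.185 × 10^-3 mol
n(C6H8O6) = 4.185 × 10^-3 mol (1:1 ratio)
mass of C6H8O6 = 4.185 × 10^-3 × 176.12 g/mol = 0.7371 g
% C6H8O6 = 0.7371 / 1.127 × 100 = 65.40 %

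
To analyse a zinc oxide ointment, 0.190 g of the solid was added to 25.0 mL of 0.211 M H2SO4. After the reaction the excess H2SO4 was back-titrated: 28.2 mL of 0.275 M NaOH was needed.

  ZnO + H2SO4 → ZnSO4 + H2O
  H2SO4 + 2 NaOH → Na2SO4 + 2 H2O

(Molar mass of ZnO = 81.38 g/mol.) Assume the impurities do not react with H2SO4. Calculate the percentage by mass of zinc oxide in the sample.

59.9 %

n(H2SO4) added = 0.0250 × 0.211 = 5.27 × 10^-3 mol
n(NaOH) used in back-titration = 0.0282 × 0.275 = 7.76 × 10^-3 mol
From the 1:2 ratio, n(H2SO4) left over = 1/2 × 7.76 × 10^-3 = 3.88 × 10^-3 mol
n(H2SO4) consumed by analyte = 5.27 × 10^-3 − 3.88 × 10^-3 = 1.40 × 10^-3 mol
n(ZnO) = 1.40 × 10^-3 mol (1:1 ratio)
mass of ZnO = 1.40 × 10^-3 × 81.38 = 0.114 g
% ZnO = 0.114 / 0.190 × 100 = 59.9 %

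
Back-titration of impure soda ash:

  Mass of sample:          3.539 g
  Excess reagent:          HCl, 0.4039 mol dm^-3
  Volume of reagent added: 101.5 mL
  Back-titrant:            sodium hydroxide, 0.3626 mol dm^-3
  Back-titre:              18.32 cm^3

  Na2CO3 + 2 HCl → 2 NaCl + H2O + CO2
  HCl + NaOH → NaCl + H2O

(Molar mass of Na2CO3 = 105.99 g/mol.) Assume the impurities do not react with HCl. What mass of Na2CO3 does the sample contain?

1.821 g

n(HCl) added = 0.1015 × 0.4039 = 0.04100 mol
n(NaOH) used in back-titration = 0.01832 × 0.3626 = 6.643 × 10^-3 mol
n(HCl) left over = 6.643 × 10^-3 mol (1:1 ratio)
n(HCl) consumed by analyte = 0.04100 − 6.643 × 10^-3 = 0.03435 mol
From the 1:2 ratio, n(Na2CO3) = 1/2 × 0.03435 = 0.01718 mol
mass of Na2CO3 = 0.01718 × 105.99 = 1.821 g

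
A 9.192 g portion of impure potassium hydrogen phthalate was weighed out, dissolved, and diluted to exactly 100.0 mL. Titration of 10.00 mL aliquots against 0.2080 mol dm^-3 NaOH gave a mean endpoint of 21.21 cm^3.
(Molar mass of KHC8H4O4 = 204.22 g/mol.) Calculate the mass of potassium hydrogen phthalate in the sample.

9.010 g

KHC8H4O4 + NaOH → KNaC8H4O4 + H2O
n(NaOH) per titration = 0.02121 × 0.2080 = 4.412 × 10^-3 mol
n(KHC8H4O4) in each aliquot = 4.412 × 10^-3 mol (1:1 ratio)
n(KHC8H4O4) in the whole flask = 4.412 × 10^-3 × 100.0/10.00 = 0.04412 mol
mass of KHC8H4O4 = 0.04412 × 204.22 = 9.010 g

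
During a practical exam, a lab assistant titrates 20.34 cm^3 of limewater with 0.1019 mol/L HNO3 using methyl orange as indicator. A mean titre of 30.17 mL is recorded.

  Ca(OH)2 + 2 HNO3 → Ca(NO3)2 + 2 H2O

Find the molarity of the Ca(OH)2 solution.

0.07557 mol/L

n(HNO3) = 0.03017 L × 0.1019 mol/L = 3.074 × 10^-3 mol
From the 1:2 mole ratio, n(Ca(OH)2) = 1/2 × 3.074 × 10^-3 = 1.537 × 10^-3 mol
[Ca(OH)2] = 1.537 × 10^-3 mol / 0.02034 L = 0.07557 mol/L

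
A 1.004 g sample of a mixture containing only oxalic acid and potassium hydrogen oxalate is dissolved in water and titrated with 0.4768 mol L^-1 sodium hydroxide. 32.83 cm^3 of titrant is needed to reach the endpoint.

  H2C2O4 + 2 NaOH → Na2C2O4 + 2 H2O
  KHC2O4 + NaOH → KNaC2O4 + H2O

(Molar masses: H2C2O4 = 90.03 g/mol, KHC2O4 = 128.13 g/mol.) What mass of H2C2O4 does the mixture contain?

n(NaOH) = 0.03283 × 0.4768 = 0.01565 mol
Let x = n(H2C2O4), y = n(KHC2O4).
Titrant: 2x + 1y = 0.01565;  mass: 90.03x + 128.13y = 1.004
Solving, x = 6.026 × 10^-3 mol, y = 3.602 × 10^-3 mol
mass of H2C2O4 = 6.026 × 10^-3 × 90.03 = 0.5425 g

0.5425 g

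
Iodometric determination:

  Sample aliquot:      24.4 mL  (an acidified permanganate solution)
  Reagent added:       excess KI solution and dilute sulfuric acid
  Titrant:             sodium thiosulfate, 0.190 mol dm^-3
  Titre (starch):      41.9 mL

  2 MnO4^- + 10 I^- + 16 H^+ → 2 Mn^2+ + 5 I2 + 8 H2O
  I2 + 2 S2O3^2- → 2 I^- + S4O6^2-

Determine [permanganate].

0.0653 mol/L

n(S2O3^2-) = 0.0419 × 0.190 = 7.96 × 10^-3 mol
n(I2) = n(S2O3^2-)/2 = 3.98 × 10^-3 mol
From the 2:5 ratio, n(MnO4^-) in the aliquot = 2/5 × 3.98 × 10^-3 = 1.59 × 10^-3 mol
[MnO4^-] = 1.59 × 10^-3 / 0.0244 = 0.0653 mol/L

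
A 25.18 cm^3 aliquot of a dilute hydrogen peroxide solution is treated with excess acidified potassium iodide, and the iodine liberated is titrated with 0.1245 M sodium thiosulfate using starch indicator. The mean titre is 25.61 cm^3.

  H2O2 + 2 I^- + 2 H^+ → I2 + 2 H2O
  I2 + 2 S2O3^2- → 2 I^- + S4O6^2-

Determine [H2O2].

0.06331 M

n(S2O3^2-) = 0.02561 × 0.1245 = 3.188 × 10^-3 mol
n(I2) = n(S2O3^2-)/2 = 1.594 × 10^-3 mol
n(H2O2) in the aliquot = 1.594 × 10^-3 mol (1:1 ratio)
[H2O2] = 1.594 × 10^-3 / 0.02518 = 0.06331 mol/L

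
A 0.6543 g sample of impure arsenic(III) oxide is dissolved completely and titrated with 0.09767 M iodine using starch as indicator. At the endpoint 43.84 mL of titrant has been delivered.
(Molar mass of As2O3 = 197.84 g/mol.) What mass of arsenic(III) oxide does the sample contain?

As2O3 + 2 I2 + 2 H2O → As2O5 + 4 HI
n(I2) = 0.04384 L × 0.09767 mol/L = 4.282 × 10^-3 mol
From the 1:2 ratio, n(As2O3) = 1/2 × 4.282 × 10^-3 = 2.141 × 10^-3 mol
mass of As2O3 = 2.141 × 10^-3 × 197.84 g/mol = 0.4236 g

0.4236 g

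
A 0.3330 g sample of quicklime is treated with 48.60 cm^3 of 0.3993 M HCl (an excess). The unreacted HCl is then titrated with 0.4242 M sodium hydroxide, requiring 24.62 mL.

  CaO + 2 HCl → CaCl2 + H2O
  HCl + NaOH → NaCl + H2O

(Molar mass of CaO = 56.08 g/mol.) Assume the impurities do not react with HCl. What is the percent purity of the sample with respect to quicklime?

75.47 %

n(HCl) added = 0.04860 × 0.3993 = 0.01941 mol
n(NaOH) used in back-titration = 0.02462 × 0.4242 = 0.01044 mol
n(HCl) left over = 0.01044 mol (1:1 ratio)
n(HCl) consumed by analyte = 0.01941 − 0.01044 = 8.962 × 10^-3 mol
From the 1:2 ratio, n(CaO) = 1/2 × 8.962 × 10^-3 = 4.481 × 10^-3 mol
mass of CaO = 4.481 × 10^-3 × 56.08 = 0.2513 g
% CaO = 0.2513 / 0.3330 × 100 = 75.47 %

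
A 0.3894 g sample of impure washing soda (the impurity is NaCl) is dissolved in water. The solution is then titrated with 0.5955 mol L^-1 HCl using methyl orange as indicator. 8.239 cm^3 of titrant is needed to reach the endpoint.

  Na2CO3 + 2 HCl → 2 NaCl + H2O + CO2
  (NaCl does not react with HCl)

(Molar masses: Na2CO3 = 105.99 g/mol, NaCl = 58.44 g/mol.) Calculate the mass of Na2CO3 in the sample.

n(HCl) = 0.008239 × 0.5955 = 4.906 × 10^-3 mol
Let x = n(Na2CO3), y = n(NaCl).
Titrant: 2x = 4.906 × 10^-3;  mass: 105.99x + 58.44y = 0.3894
Solving, x = 2.453 × 10^-3 mol, y = 2.214 × 10^-3 mol
mass of Na2CO3 = 2.453 × 10^-3 × 105.99 = 0.2600 g

0.2600 g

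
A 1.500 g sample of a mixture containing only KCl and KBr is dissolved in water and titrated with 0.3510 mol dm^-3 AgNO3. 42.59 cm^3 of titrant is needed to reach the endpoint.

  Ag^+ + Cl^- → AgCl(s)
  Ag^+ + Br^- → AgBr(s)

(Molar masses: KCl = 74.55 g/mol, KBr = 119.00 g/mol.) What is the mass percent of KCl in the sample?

31.19 %

n(AgNO3) = 0.04259 × 0.3510 = 0.01495 mol
Let x = n(KCl), y = n(KBr).
Titrant: 1x + 1y = 0.01495;  mass: 74.55x + 119.00y = 1.500
Solving, x = 6.275 × 10^-3 mol, y = 8.674 × 10^-3 mol
mass of KCl = 6.275 × 10^-3 × 74.55 = 0.4678 g
% KCl = 0.4678 / 1.500 × 100 = 31.19 %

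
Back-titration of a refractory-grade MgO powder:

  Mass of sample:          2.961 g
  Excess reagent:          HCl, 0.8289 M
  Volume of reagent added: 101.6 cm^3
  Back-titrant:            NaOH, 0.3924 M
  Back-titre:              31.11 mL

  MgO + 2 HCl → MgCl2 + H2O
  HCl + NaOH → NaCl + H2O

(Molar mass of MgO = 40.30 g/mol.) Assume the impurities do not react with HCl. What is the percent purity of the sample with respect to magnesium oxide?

n(HCl) added = 0.1016 × 0.8289 = 0.08422 mol
n(NaOH) used in back-titration = 0.03111 × 0.3924 = 0.01221 mol
n(HCl) left over = 0.01221 mol (1:1 ratio)
n(HCl) consumed by analyte = 0.08422 − 0.01221 = 0.07201 mol
From the 1:2 ratio, n(MgO) = 1/2 × 0.07201 = 0.03600 mol
mass of MgO = 0.03600 × 40.30 = 1.451 g
% MgO = 1.451 / 2.961 × 100 = 49.00 %

49.00 %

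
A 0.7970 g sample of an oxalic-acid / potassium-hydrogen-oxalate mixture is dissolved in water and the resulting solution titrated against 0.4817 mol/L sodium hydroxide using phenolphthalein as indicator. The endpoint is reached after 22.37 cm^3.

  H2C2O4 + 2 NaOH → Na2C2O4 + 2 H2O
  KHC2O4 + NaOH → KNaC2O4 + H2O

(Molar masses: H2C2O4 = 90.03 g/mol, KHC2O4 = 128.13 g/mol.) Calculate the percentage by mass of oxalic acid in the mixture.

39.66 %

n(NaOH) = 0.02237 × 0.4817 = 0.01078 mol
Let x = n(H2C2O4), y = n(KHC2O4).
Titrant: 2x + 1y = 0.01078;  mass: 90.03x + 128.13y = 0.7970
Solving, x = 3.511 × 10^-3 mol, y = 3.753 × 10^-3 mol
mass of H2C2O4 = 3.511 × 10^-3 × 90.03 = 0.3161 g
% H2C2O4 = 0.3161 / 0.7970 × 100 = 39.66 %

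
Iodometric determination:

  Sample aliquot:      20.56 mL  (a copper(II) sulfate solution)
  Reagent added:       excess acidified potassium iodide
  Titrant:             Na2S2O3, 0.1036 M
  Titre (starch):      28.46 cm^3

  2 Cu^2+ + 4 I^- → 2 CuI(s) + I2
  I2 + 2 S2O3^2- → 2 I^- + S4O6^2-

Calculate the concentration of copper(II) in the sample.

0.1434 M

n(S2O3^2-) = 0.02846 × 0.1036 = 2.948 × 10^-3 mol
n(I2) = n(S2O3^2-)/2 = 1.474 × 10^-3 mol
From the 2:1 ratio, n(Cu2+) in the aliquot = 2/1 × 1.474 × 10^-3 = 2.948 × 10^-3 mol
[Cu2+] = 2.948 × 10^-3 / 0.02056 = 0.1434 mol/L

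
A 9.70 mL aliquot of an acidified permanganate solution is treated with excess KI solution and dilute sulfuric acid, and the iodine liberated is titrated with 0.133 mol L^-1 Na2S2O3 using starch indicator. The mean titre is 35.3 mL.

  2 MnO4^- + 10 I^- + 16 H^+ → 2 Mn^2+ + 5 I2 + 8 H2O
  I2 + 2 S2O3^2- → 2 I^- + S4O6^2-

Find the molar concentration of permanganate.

0.0968 mol/L

n(S2O3^2-) = 0.0353 × 0.133 = 4.69 × 10^-3 mol
n(I2) = n(S2O3^2-)/2 = 2.35 × 10^-3 mol
From the 2:5 ratio, n(MnO4^-) in the aliquot = 2/5 × 2.35 × 10^-3 = 9.39 × 10^-4 mol
[MnO4^-] = 9.39 × 10^-4 / 0.00970 = 0.0968 mol/L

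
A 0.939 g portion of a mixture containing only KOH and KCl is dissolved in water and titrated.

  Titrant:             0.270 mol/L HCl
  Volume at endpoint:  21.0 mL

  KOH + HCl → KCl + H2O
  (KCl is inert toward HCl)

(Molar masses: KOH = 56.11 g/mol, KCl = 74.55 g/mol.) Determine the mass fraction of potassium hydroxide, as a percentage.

33.9 %

n(HCl) = 0.0210 × 0.270 = 5.67 × 10^-3 mol
Let x = n(KOH), y = n(KCl).
Titrant: 1x = 5.67 × 10^-3;  mass: 56.11x + 74.55y = 0.939
Solving, x = 5.67 × 10^-3 mol, y = 8.33 × 10^-3 mol
mass of KOH = 5.67 × 10^-3 × 56.11 = 0.318 g
% KOH = 0.318 / 0.939 × 100 = 33.9 %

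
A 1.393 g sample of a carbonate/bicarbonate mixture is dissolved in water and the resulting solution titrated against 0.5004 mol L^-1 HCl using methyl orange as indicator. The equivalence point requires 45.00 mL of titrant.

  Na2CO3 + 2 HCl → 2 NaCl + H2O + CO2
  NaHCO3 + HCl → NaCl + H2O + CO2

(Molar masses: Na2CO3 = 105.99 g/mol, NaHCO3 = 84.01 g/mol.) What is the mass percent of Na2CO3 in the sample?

n(HCl) = 0.04500 × 0.5004 = 0.02252 mol
Let x = n(Na2CO3), y = n(NaHCO3).
Titrant: 2x + 1y = 0.02252;  mass: 105.99x + 84.01y = 1.393
Solving, x = 8.040 × 10^-3 mol, y = 6.437 × 10^-3 mol
mass of Na2CO3 = 8.040 × 10^-3 × 105.99 = 0.8522 g
% Na2CO3 = 0.8522 / 1.393 × 100 = 61.18 %

61.18 %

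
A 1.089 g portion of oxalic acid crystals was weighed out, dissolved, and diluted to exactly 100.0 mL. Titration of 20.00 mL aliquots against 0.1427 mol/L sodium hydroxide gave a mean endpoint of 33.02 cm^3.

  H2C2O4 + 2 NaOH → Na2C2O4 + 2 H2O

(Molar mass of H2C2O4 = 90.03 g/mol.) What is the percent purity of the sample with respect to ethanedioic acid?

97.39 %

n(NaOH) per titration = 0.03302 × 0.1427 = 4.712 × 10^-3 mol
From the 1:2 ratio, n(H2C2O4) in each aliquot = 1/2 × 4.712 × 10^-3 = 2.356 × 10^-3 mol
n(H2C2O4) in the whole flask = 2.356 × 10^-3 × 100.0/20.00 = 0.01178 mol
mass of H2C2O4 = 0.01178 × 90.03 = 1.061 g
% H2C2O4 = 1.061 / 1.089 × 100 = 97.39 %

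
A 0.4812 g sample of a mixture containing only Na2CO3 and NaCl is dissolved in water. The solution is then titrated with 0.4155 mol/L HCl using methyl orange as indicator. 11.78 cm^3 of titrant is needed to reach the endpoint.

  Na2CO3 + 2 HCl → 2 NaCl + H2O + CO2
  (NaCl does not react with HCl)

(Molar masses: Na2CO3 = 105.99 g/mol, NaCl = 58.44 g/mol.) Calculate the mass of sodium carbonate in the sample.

n(HCl) = 0.01178 × 0.4155 = 4.895 × 10^-3 mol
Let x = n(Na2CO3), y = n(NaCl).
Titrant: 2x = 4.895 × 10^-3;  mass: 105.99x + 58.44y = 0.4812
Solving, x = 2.447 × 10^-3 mol, y = 3.796 × 10^-3 mol
mass of Na2CO3 = 2.447 × 10^-3 × 105.99 = 0.2594 g

0.2594 g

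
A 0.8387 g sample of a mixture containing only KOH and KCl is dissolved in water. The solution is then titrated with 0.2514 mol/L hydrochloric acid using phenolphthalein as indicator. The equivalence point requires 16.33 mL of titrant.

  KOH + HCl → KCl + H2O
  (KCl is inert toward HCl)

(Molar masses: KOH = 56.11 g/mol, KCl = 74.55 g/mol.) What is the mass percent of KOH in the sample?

n(HCl) = 0.01633 × 0.2514 = 4.105 × 10^-3 mol
Let x = n(KOH), y = n(KCl).
Titrant: 1x = 4.105 × 10^-3;  mass: 56.11x + 74.55y = 0.8387
Solving, x = 4.105 × 10^-3 mol, y = 8.160 × 10^-3 mol
mass of KOH = 4.105 × 10^-3 × 56.11 = 0.2304 g
% KOH = 0.2304 / 0.8387 × 100 = 27.47 %

27.47 %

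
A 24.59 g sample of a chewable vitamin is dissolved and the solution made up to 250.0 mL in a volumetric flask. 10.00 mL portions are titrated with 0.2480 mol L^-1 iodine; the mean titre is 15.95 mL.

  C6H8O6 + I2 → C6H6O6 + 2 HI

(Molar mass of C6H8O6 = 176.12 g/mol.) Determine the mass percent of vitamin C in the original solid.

70.83 %

n(I2) per titration = 0.01595 × 0.2480 = 3.956 × 10^-3 mol
n(C6H8O6) in each aliquot = 3.956 × 10^-3 mol (1:1 ratio)
n(C6H8O6) in the whole flask = 3.956 × 10^-3 × 250.0/10.00 = 0.09889 mol
mass of C6H8O6 = 0.09889 × 176.12 = 17.42 g
% C6H8O6 = 17.42 / 24.59 × 100 = 70.83 %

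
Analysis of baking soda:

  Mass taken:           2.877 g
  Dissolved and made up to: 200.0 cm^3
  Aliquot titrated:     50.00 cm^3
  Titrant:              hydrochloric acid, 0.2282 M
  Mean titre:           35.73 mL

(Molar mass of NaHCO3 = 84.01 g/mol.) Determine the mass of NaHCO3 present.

2.740 g

NaHCO3 + HCl → NaCl + H2O + CO2
n(HCl) per titration = 0.03573 × 0.2282 = 8.154 × 10^-3 mol
n(NaHCO3) in each aliquot = 8.154 × 10^-3 mol (1:1 ratio)
n(NaHCO3) in the whole flask = 8.154 × 10^-3 × 200.0/50.00 = 0.03261 mol
mass of NaHCO3 = 0.03261 × 84.01 = 2.740 g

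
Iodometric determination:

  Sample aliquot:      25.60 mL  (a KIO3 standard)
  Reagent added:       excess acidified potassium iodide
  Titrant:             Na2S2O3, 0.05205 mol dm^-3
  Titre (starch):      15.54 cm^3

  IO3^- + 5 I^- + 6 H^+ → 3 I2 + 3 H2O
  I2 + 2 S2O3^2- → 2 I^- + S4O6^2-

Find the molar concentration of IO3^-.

n(S2O3^2-) = 0.01554 × 0.05205 = 8.089 × 10^-4 mol
n(I2) = n(S2O3^2-)/2 = 4.044 × 10^-4 mol
From the 1:3 ratio, n(IO3^-) in the aliquot = 1/3 × 4.044 × 10^-4 = 1.348 × 10^-4 mol
[IO3^-] = 1.348 × 10^-4 / 0.02560 = 0.005266 mol/L

0.005266 mol/L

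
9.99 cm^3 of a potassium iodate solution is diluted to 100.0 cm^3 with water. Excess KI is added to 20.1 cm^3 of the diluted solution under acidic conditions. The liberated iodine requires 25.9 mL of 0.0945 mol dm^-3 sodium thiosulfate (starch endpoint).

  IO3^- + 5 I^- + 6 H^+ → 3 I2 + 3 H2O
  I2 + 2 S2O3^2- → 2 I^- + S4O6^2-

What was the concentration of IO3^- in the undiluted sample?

n(S2O3^2-) = 0.0259 × 0.0945 = 2.45 × 10^-3 mol
n(I2) = n(S2O3^2-)/2 = 1.22 × 10^-3 mol
From the 1:3 ratio, n(IO3^-) in the aliquot = 1/3 × 1.22 × 10^-3 = 4.08 × 10^-4 mol
[IO3^-]_dilute = 4.08 × 10^-4 / 0.0201 = 0.0203 mol/L
[IO3^-]_original = 0.0203 × 100.0/9.99 = 0.203 mol/L

0.203 mol/L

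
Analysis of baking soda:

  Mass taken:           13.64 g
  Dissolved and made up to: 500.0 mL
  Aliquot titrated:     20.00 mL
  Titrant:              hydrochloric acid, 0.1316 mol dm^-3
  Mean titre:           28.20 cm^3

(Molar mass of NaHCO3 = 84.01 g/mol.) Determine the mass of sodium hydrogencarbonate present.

NaHCO3 + HCl → NaCl + H2O + CO2
n(HCl) per titration = 0.02820 × 0.1316 = 3.711 × 10^-3 mol
n(NaHCO3) in each aliquot = 3.711 × 10^-3 mol (1:1 ratio)
n(NaHCO3) in the whole flask = 3.711 × 10^-3 × 500.0/20.00 = 0.09278 mol
mass of NaHCO3 = 0.09278 × 84.01 = 7.794 g

7.794 g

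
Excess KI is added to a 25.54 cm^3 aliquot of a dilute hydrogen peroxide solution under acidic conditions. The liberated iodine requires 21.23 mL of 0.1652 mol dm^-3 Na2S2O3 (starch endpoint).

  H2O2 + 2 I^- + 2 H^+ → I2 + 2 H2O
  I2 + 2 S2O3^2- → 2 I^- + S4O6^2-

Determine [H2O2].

n(S2O3^2-) = 0.02123 × 0.1652 = 3.507 × 10^-3 mol
n(I2) = n(S2O3^2-)/2 = 1.754 × 10^-3 mol
n(H2O2) in the aliquot = 1.754 × 10^-3 mol (1:1 ratio)
[H2O2] = 1.754 × 10^-3 / 0.02554 = 0.06866 mol/L

0.06866 mol/L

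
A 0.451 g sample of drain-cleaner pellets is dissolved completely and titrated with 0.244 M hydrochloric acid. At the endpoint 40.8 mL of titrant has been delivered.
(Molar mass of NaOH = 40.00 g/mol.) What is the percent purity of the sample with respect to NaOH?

88.3 %

NaOH + HCl → NaCl + H2O
n(HCl) = 0.0408 L × 0.244 mol/L = 9.96 × 10^-3 mol
n(NaOH) = 9.96 × 10^-3 mol (1:1 ratio)
mass of NaOH = 9.96 × 10^-3 × 40.00 g/mol = 0.398 g
% NaOH = 0.398 / 0.451 × 100 = 88.3 %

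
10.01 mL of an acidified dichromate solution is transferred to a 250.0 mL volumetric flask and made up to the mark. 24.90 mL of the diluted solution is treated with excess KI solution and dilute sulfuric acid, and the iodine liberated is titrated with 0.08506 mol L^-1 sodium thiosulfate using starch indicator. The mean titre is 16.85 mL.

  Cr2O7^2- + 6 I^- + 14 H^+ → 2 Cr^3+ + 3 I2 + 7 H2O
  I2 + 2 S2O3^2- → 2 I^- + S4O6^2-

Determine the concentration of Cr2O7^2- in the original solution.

0.2396 mol/L

n(S2O3^2-) = 0.01685 × 0.08506 = 1.433 × 10^-3 mol
n(I2) = n(S2O3^2-)/2 = 7.166 × 10^-4 mol
From the 1:3 ratio, n(Cr2O7^2-) in the aliquot = 1/3 × 7.166 × 10^-4 = 2.389 × 10^-4 mol
[Cr2O7^2-]_dilute = 2.389 × 10^-4 / 0.02490 = 0.009593 mol/L
[Cr2O7^2-]_original = 0.009593 × 250.0/10.01 = 0.2396 mol/L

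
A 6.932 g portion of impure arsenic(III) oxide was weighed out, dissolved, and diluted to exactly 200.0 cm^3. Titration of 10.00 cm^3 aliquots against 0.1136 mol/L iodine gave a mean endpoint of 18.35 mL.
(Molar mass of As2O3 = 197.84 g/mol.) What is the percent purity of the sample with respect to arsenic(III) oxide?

As2O3 + 2 I2 + 2 H2O → As2O5 + 4 HI
n(I2) per titration = 0.01835 × 0.1136 = 2.085 × 10^-3 mol
From the 1:2 ratio, n(As2O3) in each aliquot = 1/2 × 2.085 × 10^-3 = 1.042 × 10^-3 mol
n(As2O3) in the whole flask = 1.042 × 10^-3 × 200.0/10.00 = 0.02085 mol
mass of As2O3 = 0.02085 × 197.84 = 4.124 g
% As2O3 = 4.124 / 6.932 × 100 = 59.49 %

59.49 %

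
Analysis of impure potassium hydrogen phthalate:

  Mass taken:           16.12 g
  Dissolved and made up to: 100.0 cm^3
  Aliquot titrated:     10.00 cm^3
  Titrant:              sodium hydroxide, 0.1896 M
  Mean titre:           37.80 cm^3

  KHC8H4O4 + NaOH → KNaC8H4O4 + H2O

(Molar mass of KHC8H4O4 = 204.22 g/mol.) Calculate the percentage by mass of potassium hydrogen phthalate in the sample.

n(NaOH) per titration = 0.03780 × 0.1896 = 7.167 × 10^-3 mol
n(KHC8H4O4) in each aliquot = 7.167 × 10^-3 mol (1:1 ratio)
n(KHC8H4O4) in the whole flask = 7.167 × 10^-3 × 100.0/10.00 = 0.07167 mol
mass of KHC8H4O4 = 0.07167 × 204.22 = 14.64 g
% KHC8H4O4 = 14.64 / 16.12 × 100 = 90.80 %

90.80 %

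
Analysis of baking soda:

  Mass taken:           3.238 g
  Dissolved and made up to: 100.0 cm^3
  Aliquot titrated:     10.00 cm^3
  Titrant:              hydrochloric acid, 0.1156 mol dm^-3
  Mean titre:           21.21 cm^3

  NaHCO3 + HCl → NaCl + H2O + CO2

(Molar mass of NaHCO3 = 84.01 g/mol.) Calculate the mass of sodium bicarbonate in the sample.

n(HCl) per titration = 0.02121 × 0.1156 = 2.452 × 10^-3 mol
n(NaHCO3) in each aliquot = 2.452 × 10^-3 mol (1:1 ratio)
n(NaHCO3) in the whole flask = 2.452 × 10^-3 × 100.0/10.00 = 0.02452 mol
mass of NaHCO3 = 0.02452 × 84.01 = 2.060 g

2.060 g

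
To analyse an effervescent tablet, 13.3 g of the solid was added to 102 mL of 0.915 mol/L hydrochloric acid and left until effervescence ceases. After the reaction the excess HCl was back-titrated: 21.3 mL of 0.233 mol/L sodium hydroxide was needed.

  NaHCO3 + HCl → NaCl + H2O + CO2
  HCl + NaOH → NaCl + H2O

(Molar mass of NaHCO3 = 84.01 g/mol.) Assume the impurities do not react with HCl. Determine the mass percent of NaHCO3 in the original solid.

n(HCl) added = 0.102 × 0.915 = 0.0933 mol
n(NaOH) used in back-titration = 0.0213 × 0.233 = 4.96 × 10^-3 mol
n(HCl) left over = 4.96 × 10^-3 mol (1:1 ratio)
n(HCl) consumed by analyte = 0.0933 − 4.96 × 10^-3 = 0.0884 mol
n(NaHCO3) = 0.0884 mol (1:1 ratio)
mass of NaHCO3 = 0.0884 × 84.01 = 7.42 g
% NaHCO3 = 7.42 / 13.3 × 100 = 55.8 %

55.8 %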